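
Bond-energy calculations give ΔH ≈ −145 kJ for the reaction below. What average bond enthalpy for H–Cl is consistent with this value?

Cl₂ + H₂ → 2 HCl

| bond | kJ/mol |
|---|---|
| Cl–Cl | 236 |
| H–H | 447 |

D(H–Cl) ≈ 414 kJ/mol

Let D be the H–Cl bond energy.
Σ(broken) = 1×236 + 1×447 = 683
Σ(formed) = 2×D = 2D
ΔH = Σ(broken) − Σ(formed) = (683) − (2D) = +683 − 2D
Setting this equal to −145 kJ gives 2D = 828, so D = 414 kJ/mol.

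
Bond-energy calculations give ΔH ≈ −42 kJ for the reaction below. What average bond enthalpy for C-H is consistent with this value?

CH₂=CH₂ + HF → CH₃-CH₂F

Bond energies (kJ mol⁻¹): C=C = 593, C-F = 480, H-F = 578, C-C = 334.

D(C-H) ≈ 399 kJ/mol

Let D be the C-H bond energy.
Σ(broken) = 4×D + 1×593 + 1×578 = 1171 + 4D
Σ(formed) = 1×334 + 1×480 + 5×D = 814 + 5D
ΔH = Σ(broken) − Σ(formed) = (1171 + 4D) − (814 + 5D) = +357 − D
Setting this equal to −42 kJ gives D = 399 kJ/mol.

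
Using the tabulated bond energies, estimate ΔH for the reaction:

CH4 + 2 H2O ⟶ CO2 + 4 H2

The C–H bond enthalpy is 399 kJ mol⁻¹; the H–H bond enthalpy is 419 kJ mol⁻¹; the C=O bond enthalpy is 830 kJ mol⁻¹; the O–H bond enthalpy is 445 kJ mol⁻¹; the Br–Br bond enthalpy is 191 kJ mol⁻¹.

ΔH ≈ +40 kJ

Bonds broken (reactants):
  C–H: 4 × 399 = 1596
  O–H: 4 × 445 = 1780
  Σ(broken) = 3376 kJ
Bonds formed (products):
  C=O: 2 × 830 = 1660
  H–H: 4 × 419 = 1676
  Σ(formed) = 3336 kJ
ΔH = Σ(broken) − Σ(formed) = 3376 − 3336 = +40 kJ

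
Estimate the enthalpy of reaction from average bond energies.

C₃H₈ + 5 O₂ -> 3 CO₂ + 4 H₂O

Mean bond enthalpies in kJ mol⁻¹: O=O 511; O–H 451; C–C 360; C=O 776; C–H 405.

ΔH ≈ −1749 kJ

Bonds broken (reactants):
  C–C: 2 × 360 = 720
  C–H: 8 × 405 = 3240
  O=O: 5 × 511 = 2555
  Σ(broken) = 6515 kJ
Bonds formed (products):
  C=O: 6 × 776 = 4656
  O–H: 8 × 451 = 3608
  Σ(formed) = 8264 kJ
ΔH = Σ(broken) − Σ(formed) = 6515 − 8264 = −1749 kJ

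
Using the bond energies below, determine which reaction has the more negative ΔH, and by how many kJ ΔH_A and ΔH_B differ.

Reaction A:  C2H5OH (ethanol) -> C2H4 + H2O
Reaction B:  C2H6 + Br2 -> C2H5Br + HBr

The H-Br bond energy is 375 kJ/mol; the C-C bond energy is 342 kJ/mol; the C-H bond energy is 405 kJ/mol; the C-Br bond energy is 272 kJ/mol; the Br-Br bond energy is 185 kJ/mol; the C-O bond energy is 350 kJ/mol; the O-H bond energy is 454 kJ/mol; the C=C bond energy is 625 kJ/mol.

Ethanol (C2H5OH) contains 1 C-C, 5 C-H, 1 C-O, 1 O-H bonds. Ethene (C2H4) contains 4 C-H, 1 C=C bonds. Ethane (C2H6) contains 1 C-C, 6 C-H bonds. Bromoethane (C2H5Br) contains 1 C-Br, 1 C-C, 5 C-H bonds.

Reaction A:
  Bonds broken (reactants):
    C-C: 1 × 342 = 342
    C-H: 5 × 405 = 2025
    C-O: 1 × 350 = 350
    O-H: 1 × 454 = 454
    Σ(broken) = 3171 kJ
  Bonds formed (products):
    C-H: 4 × 405 = 1620
    C=C: 1 × 625 = 625
    O-H: 2 × 454 = 908
    Σ(formed) = 3153 kJ
  ΔH_A = 3171 − 3153 = +18 kJ
Reaction B:
  Bonds broken (reactants):
    Br-Br: 1 × 185 = 185
    C-C: 1 × 342 = 342
    C-H: 6 × 405 = 2430
    Σ(broken) = 2957 kJ
  Bonds formed (products):
    C-Br: 1 × 272 = 272
    C-C: 1 × 342 = 342
    C-H: 5 × 405 = 2025
    H-Br: 1 × 375 = 375
    Σ(formed) = 3014 kJ
  ΔH_B = 2957 − 3014 = −57 kJ
ΔH_A − ΔH_B = +75 kJ, so reaction B has the more negative ΔH; |ΔH_A − ΔH_B| = 75 kJ.

Reaction B, by 75 kJ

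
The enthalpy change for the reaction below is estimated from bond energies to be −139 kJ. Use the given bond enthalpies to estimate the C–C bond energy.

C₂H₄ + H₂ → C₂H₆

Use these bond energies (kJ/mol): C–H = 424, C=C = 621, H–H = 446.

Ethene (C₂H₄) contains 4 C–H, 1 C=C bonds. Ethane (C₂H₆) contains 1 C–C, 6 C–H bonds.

D(C–C) ≈ 358 kJ/mol

Let D be the C–C bond energy.
Σ(broken) = 4×424 + 1×621 + 1×446 = 2763
Σ(formed) = 1×D + 6×424 = 2544 + D
ΔH = Σ(broken) − Σ(formed) = (2763) − (2544 + D) = +219 − D
Setting this equal to −139 kJ gives D = 358 kJ/mol.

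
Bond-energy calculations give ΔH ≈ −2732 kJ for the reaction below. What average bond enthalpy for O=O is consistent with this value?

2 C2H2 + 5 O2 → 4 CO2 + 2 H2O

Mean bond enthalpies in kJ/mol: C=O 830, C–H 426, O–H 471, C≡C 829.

D(O=O) ≈ 486 kJ/mol

Let D be the O=O bond energy.
Σ(broken) = 2×829 + 4×426 + 5×D = 3362 + 5D
Σ(formed) = 8×830 + 4×471 = 8524
ΔH = Σ(broken) − Σ(formed) = (3362 + 5D) − (8524) = −5162 + 5D
Setting this equal to −2732 kJ gives 5D = 2430, so D = 486 kJ/mol.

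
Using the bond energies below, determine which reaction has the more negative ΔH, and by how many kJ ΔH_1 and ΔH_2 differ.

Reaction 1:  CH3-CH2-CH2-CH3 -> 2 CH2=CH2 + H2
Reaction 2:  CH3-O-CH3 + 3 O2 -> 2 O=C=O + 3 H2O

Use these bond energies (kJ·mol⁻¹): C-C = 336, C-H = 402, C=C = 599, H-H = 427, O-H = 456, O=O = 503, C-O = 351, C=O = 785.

Reaction 2, by 1440 kJ

Reaction 1:
  Bonds broken (reactants):
    C-C: 3 × 336 = 1008
    C-H: 10 × 402 = 4020
    Σ(broken) = 5028 kJ
  Bonds formed (products):
    C-H: 8 × 402 = 3216
    C=C: 2 × 599 = 1198
    H-H: 1 × 427 = 427
    Σ(formed) = 4841 kJ
  ΔH_1 = 5028 − 4841 = +187 kJ
Reaction 2:
  Bonds broken (reactants):
    C-H: 6 × 402 = 2412
    C-O: 2 × 351 = 702
    O=O: 3 × 503 = 1509
    Σ(broken) = 4623 kJ
  Bonds formed (products):
    C=O: 4 × 785 = 3140
    O-H: 6 × 456 = 2736
    Σ(formed) = 5876 kJ
  ΔH_2 = 4623 − 5876 = −1253 kJ
ΔH_1 − ΔH_2 = +1440 kJ, so reaction 2 has the more negative ΔH; |ΔH_1 − ΔH_2| = 1440 kJ.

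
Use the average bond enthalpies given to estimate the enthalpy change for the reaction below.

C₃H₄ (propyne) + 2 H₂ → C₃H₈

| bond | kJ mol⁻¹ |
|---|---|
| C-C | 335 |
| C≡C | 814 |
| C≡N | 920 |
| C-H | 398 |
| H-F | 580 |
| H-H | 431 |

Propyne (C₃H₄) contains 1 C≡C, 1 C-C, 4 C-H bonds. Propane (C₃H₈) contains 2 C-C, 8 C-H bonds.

Bonds broken (reactants):
  C≡C: 1 × 814 = 814
  C-C: 1 × 335 = 335
  C-H: 4 × 398 = 1592
  H-H: 2 × 431 = 862
  Σ(broken) = 3603 kJ
Bonds formed (products):
  C-C: 2 × 335 = 670
  C-H: 8 × 398 = 3184
  Σ(formed) = 3854 kJ
ΔH = Σ(broken) − Σ(formed) = 3603 − 3854 = −251 kJ

ΔH ≈ −251 kJ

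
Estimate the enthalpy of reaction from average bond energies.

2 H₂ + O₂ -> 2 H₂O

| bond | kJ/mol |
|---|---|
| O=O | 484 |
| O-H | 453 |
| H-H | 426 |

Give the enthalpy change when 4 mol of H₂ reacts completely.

Bonds broken (reactants):
  H-H: 2 × 426 = 852
  O=O: 1 × 484 = 484
  Σ(broken) = 1336 kJ
Bonds formed (products):
  O-H: 4 × 453 = 1812
  Σ(formed) = 1812 kJ
ΔH = Σ(broken) − Σ(formed) = 1336 − 1812 = −476 kJ
For 2× the reaction as written: 2 × (−476) = −952 kJ

ΔH = −952 kJ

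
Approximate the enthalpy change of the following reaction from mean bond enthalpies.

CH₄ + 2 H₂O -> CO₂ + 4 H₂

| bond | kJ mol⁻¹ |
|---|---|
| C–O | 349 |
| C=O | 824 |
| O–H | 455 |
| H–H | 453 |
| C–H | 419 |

ΔH ≈ +36 kJ

Bonds broken (reactants):
  C–H: 4 × 419 = 1676
  O–H: 4 × 455 = 1820
  Σ(broken) = 3496 kJ
Bonds formed (products):
  C=O: 2 × 824 = 1648
  H–H: 4 × 453 = 1812
  Σ(formed) = 3460 kJ
ΔH = Σ(broken) − Σ(formed) = 3496 − 3460 = +36 kJ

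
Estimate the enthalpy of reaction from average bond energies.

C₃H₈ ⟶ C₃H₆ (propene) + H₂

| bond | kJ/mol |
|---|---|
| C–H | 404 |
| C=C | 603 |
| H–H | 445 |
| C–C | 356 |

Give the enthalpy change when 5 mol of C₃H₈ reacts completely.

ΔH = +580 kJ

Bonds broken (reactants):
  C–C: 2 × 356 = 712
  C–H: 8 × 404 = 3232
  Σ(broken) = 3944 kJ
Bonds formed (products):
  C–C: 1 × 356 = 356
  C–H: 6 × 404 = 2424
  C=C: 1 × 603 = 603
  H–H: 1 × 445 = 445
  Σ(formed) = 3828 kJ
ΔH = Σ(broken) − Σ(formed) = 3944 − 3828 = +116 kJ
For 5× the reaction as written: 5 × (+116) = +580 kJ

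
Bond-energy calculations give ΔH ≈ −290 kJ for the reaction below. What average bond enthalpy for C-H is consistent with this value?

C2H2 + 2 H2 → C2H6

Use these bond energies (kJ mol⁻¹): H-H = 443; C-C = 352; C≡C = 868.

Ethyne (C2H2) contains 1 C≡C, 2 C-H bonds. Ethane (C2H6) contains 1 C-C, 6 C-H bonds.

D(C-H) ≈ 423 kJ/mol

Let D be the C-H bond energy.
Σ(broken) = 1×868 + 2×D + 2×443 = 1754 + 2D
Σ(formed) = 1×352 + 6×D = 352 + 6D
ΔH = Σ(broken) − Σ(formed) = (1754 + 2D) − (352 + 6D) = +1402 − 4D
Setting this equal to −290 kJ gives 4D = 1692, so D = 423 kJ/mol.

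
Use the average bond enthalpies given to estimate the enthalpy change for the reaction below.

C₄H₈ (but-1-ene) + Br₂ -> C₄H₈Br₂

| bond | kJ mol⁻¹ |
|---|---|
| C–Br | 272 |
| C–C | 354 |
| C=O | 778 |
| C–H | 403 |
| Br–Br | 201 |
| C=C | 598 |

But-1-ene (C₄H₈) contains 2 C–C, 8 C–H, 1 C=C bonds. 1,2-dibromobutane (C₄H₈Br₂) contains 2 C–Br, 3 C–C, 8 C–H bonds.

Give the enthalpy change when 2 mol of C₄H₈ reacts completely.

ΔH = −198 kJ

Bonds broken (reactants):
  Br–Br: 1 × 201 = 201
  C–C: 2 × 354 = 708
  C–H: 8 × 403 = 3224
  C=C: 1 × 598 = 598
  Σ(broken) = 4731 kJ
Bonds formed (products):
  C–Br: 2 × 272 = 544
  C–C: 3 × 354 = 1062
  C–H: 8 × 403 = 3224
  Σ(formed) = 4830 kJ
ΔH = Σ(broken) − Σ(formed) = 4731 − 4830 = −99 kJ
For 2× the reaction as written: 2 × (−99) = −198 kJ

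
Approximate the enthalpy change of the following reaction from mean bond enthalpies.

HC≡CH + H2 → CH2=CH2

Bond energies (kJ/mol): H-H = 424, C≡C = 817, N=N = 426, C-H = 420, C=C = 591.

Bonds broken (reactants):
  C≡C: 1 × 817 = 817
  C-H: 2 × 420 = 840
  H-H: 1 × 424 = 424
  Σ(broken) = 2081 kJ
Bonds formed (products):
  C-H: 4 × 420 = 1680
  C=C: 1 × 591 = 591
  Σ(formed) = 2271 kJ
ΔH = Σ(broken) − Σ(formed) = 2081 − 2271 = −190 kJ

ΔH ≈ −190 kJ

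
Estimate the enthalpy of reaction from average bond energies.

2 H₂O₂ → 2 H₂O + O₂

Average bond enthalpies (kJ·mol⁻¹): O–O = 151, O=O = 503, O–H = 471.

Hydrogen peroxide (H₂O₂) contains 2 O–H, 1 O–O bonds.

Bonds broken (reactants):
  O–H: 4 × 471 = 1884
  O–O: 2 × 151 = 302
  Σ(broken) = 2186 kJ
Bonds formed (products):
  O–H: 4 × 471 = 1884
  O=O: 1 × 503 = 503
  Σ(formed) = 2387 kJ
ΔH = Σ(broken) − Σ(formed) = 2186 − 2387 = −201 kJ

ΔH ≈ −201 kJ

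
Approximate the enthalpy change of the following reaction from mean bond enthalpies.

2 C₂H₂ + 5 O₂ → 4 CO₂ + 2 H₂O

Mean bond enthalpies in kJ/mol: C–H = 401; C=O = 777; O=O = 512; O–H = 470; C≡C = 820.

ΔH ≈ −2292 kJ

Bonds broken (reactants):
  C≡C: 2 × 820 = 1640
  C–H: 4 × 401 = 1604
  O=O: 5 × 512 = 2560
  Σ(broken) = 5804 kJ
Bonds formed (products):
  C=O: 8 × 777 = 6216
  O–H: 4 × 470 = 1880
  Σ(formed) = 8096 kJ
ΔH = Σ(broken) − Σ(formed) = 5804 − 8096 = −2292 kJ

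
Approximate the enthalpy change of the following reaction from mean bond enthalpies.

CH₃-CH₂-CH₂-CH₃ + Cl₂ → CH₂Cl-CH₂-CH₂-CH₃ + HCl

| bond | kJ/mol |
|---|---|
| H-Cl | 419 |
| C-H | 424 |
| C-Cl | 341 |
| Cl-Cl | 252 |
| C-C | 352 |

ΔH ≈ −84 kJ

Bonds broken (reactants):
  C-C: 3 × 352 = 1056
  C-H: 10 × 424 = 4240
  Cl-Cl: 1 × 252 = 252
  Σ(broken) = 5548 kJ
Bonds formed (products):
  C-C: 3 × 352 = 1056
  C-Cl: 1 × 341 = 341
  C-H: 9 × 424 = 3816
  H-Cl: 1 × 419 = 419
  Σ(formed) = 5632 kJ
ΔH = Σ(broken) − Σ(formed) = 5548 − 5632 = −84 kJ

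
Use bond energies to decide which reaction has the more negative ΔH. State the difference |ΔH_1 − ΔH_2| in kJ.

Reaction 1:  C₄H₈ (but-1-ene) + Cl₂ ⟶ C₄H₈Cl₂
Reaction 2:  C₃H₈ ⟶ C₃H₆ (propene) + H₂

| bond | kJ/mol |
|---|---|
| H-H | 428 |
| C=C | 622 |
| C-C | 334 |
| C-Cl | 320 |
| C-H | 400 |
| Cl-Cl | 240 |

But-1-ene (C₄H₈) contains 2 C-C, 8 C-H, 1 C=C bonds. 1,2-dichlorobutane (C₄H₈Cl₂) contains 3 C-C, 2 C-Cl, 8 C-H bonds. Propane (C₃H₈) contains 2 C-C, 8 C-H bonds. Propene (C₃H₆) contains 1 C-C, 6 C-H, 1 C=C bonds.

Reaction 1:
  Bonds broken (reactants):
    C-C: 2 × 334 = 668
    C-H: 8 × 400 = 3200
    C=C: 1 × 622 = 622
    Cl-Cl: 1 × 240 = 240
    Σ(broken) = 4730 kJ
  Bonds formed (products):
    C-C: 3 × 334 = 1002
    C-Cl: 2 × 320 = 640
    C-H: 8 × 400 = 3200
    Σ(formed) = 4842 kJ
  ΔH_1 = 4730 − 4842 = −112 kJ
Reaction 2:
  Bonds broken (reactants):
    C-C: 2 × 334 = 668
    C-H: 8 × 400 = 3200
    Σ(broken) = 3868 kJ
  Bonds formed (products):
    C-C: 1 × 334 = 334
    C-H: 6 × 400 = 2400
    C=C: 1 × 622 = 622
    H-H: 1 × 428 = 428
    Σ(formed) = 3784 kJ
  ΔH_2 = 3868 − 3784 = +84 kJ
ΔH_1 − ΔH_2 = −196 kJ, so reaction 1 has the more negative ΔH; |ΔH_1 − ΔH_2| = 196 kJ.

Reaction 1, by 196 kJ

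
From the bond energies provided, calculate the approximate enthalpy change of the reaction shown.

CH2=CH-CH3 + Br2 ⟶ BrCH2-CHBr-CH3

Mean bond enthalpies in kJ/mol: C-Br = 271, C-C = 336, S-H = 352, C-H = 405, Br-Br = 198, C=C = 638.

ΔH ≈ −42 kJ

Bonds broken (reactants):
  Br-Br: 1 × 198 = 198
  C-C: 1 × 336 = 336
  C-H: 6 × 405 = 2430
  C=C: 1 × 638 = 638
  Σ(broken) = 3602 kJ
Bonds formed (products):
  C-Br: 2 × 271 = 542
  C-C: 2 × 336 = 672
  C-H: 6 × 405 = 2430
  Σ(formed) = 3644 kJ
ΔH = Σ(broken) − Σ(formed) = 3602 − 3644 = −42 kJ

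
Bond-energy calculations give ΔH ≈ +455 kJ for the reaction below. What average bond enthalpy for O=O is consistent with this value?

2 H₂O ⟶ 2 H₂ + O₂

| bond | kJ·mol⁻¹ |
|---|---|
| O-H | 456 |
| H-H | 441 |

D(O=O) ≈ 487 kJ/mol

Let D be the O=O bond energy.
Σ(broken) = 4×456 = 1824
Σ(formed) = 2×441 + 1×D = 882 + D
ΔH = Σ(broken) − Σ(formed) = (1824) − (882 + D) = +942 − D
Setting this equal to +455 kJ gives D = 487 kJ/mol.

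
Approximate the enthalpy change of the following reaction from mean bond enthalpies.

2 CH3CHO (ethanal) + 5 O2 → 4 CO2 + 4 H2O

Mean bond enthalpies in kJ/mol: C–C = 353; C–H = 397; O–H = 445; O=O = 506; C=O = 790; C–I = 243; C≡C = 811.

ΔH ≈ −1888 kJ

Bonds broken (reactants):
  C–C: 2 × 353 = 706
  C–H: 8 × 397 = 3176
  C=O: 2 × 790 = 1580
  O=O: 5 × 506 = 2530
  Σ(broken) = 7992 kJ
Bonds formed (products):
  C=O: 8 × 790 = 6320
  O–H: 8 × 445 = 3560
  Σ(formed) = 9880 kJ
ΔH = Σ(broken) − Σ(formed) = 7992 − 9880 = −1888 kJ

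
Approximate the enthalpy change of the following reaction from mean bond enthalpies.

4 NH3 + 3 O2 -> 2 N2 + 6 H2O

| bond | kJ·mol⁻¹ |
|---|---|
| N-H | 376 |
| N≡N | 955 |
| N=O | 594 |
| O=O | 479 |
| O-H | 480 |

ΔH ≈ −1721 kJ

Bonds broken (reactants):
  N-H: 12 × 376 = 4512
  O=O: 3 × 479 = 1437
  Σ(broken) = 5949 kJ
Bonds formed (products):
  N≡N: 2 × 955 = 1910
  O-H: 12 × 480 = 5760
  Σ(formed) = 7670 kJ
ΔH = Σ(broken) − Σ(formed) = 5949 − 7670 = −1721 kJ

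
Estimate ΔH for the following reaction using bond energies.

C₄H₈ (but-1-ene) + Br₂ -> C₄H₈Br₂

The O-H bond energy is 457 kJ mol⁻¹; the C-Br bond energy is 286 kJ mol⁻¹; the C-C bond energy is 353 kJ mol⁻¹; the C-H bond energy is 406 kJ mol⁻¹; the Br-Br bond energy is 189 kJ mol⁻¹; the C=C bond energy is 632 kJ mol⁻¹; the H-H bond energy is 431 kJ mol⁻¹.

ΔH ≈ −104 kJ

Bonds broken (reactants):
  Br-Br: 1 × 189 = 189
  C-C: 2 × 353 = 706
  C-H: 8 × 406 = 3248
  C=C: 1 × 632 = 632
  Σ(broken) = 4775 kJ
Bonds formed (products):
  C-Br: 2 × 286 = 572
  C-C: 3 × 353 = 1059
  C-H: 8 × 406 = 3248
  Σ(formed) = 4879 kJ
ΔH = Σ(broken) − Σ(formed) = 4775 − 4879 = −104 kJ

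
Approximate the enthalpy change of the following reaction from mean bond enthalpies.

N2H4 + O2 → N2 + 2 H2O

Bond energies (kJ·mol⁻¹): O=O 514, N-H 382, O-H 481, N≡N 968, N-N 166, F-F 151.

Bonds broken (reactants):
  N-H: 4 × 382 = 1528
  N-N: 1 × 166 = 166
  O=O: 1 × 514 = 514
  Σ(broken) = 2208 kJ
Bonds formed (products):
  N≡N: 1 × 968 = 968
  O-H: 4 × 481 = 1924
  Σ(formed) = 2892 kJ
ΔH = Σ(broken) − Σ(formed) = 2208 − 2892 = −684 kJ

ΔH ≈ −684 kJ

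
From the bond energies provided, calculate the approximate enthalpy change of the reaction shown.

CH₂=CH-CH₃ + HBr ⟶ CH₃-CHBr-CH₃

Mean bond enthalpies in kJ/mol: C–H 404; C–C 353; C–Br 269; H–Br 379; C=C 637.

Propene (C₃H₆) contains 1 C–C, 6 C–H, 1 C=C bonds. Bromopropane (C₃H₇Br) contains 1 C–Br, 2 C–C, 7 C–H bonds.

ΔH ≈ −10 kJ

Bonds broken (reactants):
  C–C: 1 × 353 = 353
  C–H: 6 × 404 = 2424
  C=C: 1 × 637 = 637
  H–Br: 1 × 379 = 379
  Σ(broken) = 3793 kJ
Bonds formed (products):
  C–Br: 1 × 269 = 269
  C–C: 2 × 353 = 706
  C–H: 7 × 404 = 2828
  Σ(formed) = 3803 kJ
ΔH = Σ(broken) − Σ(formed) = 3793 − 3803 = −10 kJ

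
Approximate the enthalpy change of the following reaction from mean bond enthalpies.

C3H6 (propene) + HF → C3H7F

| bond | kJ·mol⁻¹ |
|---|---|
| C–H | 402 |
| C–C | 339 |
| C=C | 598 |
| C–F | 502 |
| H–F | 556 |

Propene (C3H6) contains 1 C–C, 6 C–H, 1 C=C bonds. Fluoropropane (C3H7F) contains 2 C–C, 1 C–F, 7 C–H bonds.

ΔH ≈ −89 kJ

Bonds broken (reactants):
  C–C: 1 × 339 = 339
  C–H: 6 × 402 = 2412
  C=C: 1 × 598 = 598
  H–F: 1 × 556 = 556
  Σ(broken) = 3905 kJ
Bonds formed (products):
  C–C: 2 × 339 = 678
  C–F: 1 × 502 = 502
  C–H: 7 × 402 = 2814
  Σ(formed) = 3994 kJ
ΔH = Σ(broken) − Σ(formed) = 3905 − 3994 = −89 kJ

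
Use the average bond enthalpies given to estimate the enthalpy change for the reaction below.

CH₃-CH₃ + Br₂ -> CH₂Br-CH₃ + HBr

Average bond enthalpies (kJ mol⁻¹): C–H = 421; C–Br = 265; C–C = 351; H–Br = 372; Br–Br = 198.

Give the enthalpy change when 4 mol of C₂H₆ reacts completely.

ΔH = −72 kJ

Bonds broken (reactants):
  Br–Br: 1 × 198 = 198
  C–C: 1 × 351 = 351
  C–H: 6 × 421 = 2526
  Σ(broken) = 3075 kJ
Bonds formed (products):
  C–Br: 1 × 265 = 265
  C–C: 1 × 351 = 351
  C–H: 5 × 421 = 2105
  H–Br: 1 × 372 = 372
  Σ(formed) = 3093 kJ
ΔH = Σ(broken) − Σ(formed) = 3075 − 3093 = −18 kJ
For 4× the reaction as written: 4 × (−18) = −72 kJ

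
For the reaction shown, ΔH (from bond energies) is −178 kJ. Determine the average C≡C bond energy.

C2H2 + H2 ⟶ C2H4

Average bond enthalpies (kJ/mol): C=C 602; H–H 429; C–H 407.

D(C≡C) ≈ 809 kJ/mol

Let D be the C≡C bond energy.
Σ(broken) = 1×D + 2×407 + 1×429 = 1243 + D
Σ(formed) = 4×407 + 1×602 = 2230
ΔH = Σ(broken) − Σ(formed) = (1243 + D) − (2230) = −987 + D
Setting this equal to −178 kJ gives D = 809 kJ/mol.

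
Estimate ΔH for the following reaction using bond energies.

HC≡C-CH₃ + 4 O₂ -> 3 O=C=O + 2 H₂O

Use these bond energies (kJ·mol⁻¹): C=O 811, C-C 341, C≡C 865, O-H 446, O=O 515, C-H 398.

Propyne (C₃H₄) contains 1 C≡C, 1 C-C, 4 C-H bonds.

ΔH ≈ −1792 kJ

Bonds broken (reactants):
  C≡C: 1 × 865 = 865
  C-C: 1 × 341 = 341
  C-H: 4 × 398 = 1592
  O=O: 4 × 515 = 2060
  Σ(broken) = 4858 kJ
Bonds formed (products):
  C=O: 6 × 811 = 4866
  O-H: 4 × 446 = 1784
  Σ(formed) = 6650 kJ
ΔH = Σ(broken) − Σ(formed) = 4858 − 6650 = −1792 kJ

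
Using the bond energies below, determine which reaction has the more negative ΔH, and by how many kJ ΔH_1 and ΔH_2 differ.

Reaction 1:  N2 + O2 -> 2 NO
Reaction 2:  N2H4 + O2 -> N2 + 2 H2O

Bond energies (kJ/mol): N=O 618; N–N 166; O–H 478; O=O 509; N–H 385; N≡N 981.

Reaction 1:
  Bonds broken (reactants):
    N≡N: 1 × 981 = 981
    O=O: 1 × 509 = 509
    Σ(broken) = 1490 kJ
  Bonds formed (products):
    N=O: 2 × 618 = 1236
    Σ(formed) = 1236 kJ
  ΔH_1 = 1490 − 1236 = +254 kJ
Reaction 2:
  Bonds broken (reactants):
    N–H: 4 × 385 = 1540
    N–N: 1 × 166 = 166
    O=O: 1 × 509 = 509
    Σ(broken) = 2215 kJ
  Bonds formed (products):
    N≡N: 1 × 981 = 981
    O–H: 4 × 478 = 1912
    Σ(formed) = 2893 kJ
  ΔH_2 = 2215 − 2893 = −678 kJ
ΔH_1 − ΔH_2 = +932 kJ, so reaction 2 has the more negative ΔH; |ΔH_1 − ΔH_2| = 932 kJ.

Reaction 2, by 932 kJ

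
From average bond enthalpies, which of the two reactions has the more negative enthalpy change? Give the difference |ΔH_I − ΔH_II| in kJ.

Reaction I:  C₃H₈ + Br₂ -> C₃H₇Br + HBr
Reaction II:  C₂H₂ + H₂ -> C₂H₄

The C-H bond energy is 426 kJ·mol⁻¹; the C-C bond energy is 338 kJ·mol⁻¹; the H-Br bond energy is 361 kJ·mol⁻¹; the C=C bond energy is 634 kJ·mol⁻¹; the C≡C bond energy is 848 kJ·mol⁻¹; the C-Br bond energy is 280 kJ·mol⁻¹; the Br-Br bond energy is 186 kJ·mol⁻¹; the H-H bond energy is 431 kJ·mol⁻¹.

Reaction I:
  Bonds broken (reactants):
    Br-Br: 1 × 186 = 186
    C-C: 2 × 338 = 676
    C-H: 8 × 426 = 3408
    Σ(broken) = 4270 kJ
  Bonds formed (products):
    C-Br: 1 × 280 = 280
    C-C: 2 × 338 = 676
    C-H: 7 × 426 = 2982
    H-Br: 1 × 361 = 361
    Σ(formed) = 4299 kJ
  ΔH_I = 4270 − 4299 = −29 kJ
Reaction II:
  Bonds broken (reactants):
    C≡C: 1 × 848 = 848
    C-H: 2 × 426 = 852
    H-H: 1 × 431 = 431
    Σ(broken) = 2131 kJ
  Bonds formed (products):
    C-H: 4 × 426 = 1704
    C=C: 1 × 634 = 634
    Σ(formed) = 2338 kJ
  ΔH_II = 2131 − 2338 = −207 kJ
ΔH_I − ΔH_II = +178 kJ, so reaction II has the more negative ΔH; |ΔH_I − ΔH_II| = 178 kJ.

Reaction II, by 178 kJ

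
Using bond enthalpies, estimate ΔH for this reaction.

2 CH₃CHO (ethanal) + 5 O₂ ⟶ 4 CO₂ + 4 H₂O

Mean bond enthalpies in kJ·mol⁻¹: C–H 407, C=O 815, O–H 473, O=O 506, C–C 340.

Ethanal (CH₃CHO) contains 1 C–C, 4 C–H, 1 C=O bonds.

Bonds broken (reactants):
  C–C: 2 × 340 = 680
  C–H: 8 × 407 = 3256
  C=O: 2 × 815 = 1630
  O=O: 5 × 506 = 2530
  Σ(broken) = 8096 kJ
Bonds formed (products):
  C=O: 8 × 815 = 6520
  O–H: 8 × 473 = 3784
  Σ(formed) = 10304 kJ
ΔH = Σ(broken) − Σ(formed) = 8096 − 10304 = −2208 kJ

ΔH ≈ −2208 kJ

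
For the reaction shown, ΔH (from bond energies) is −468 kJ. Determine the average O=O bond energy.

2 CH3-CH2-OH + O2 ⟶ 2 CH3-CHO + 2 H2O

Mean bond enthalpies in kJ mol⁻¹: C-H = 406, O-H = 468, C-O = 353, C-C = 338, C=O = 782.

Let D be the O=O bond energy.
Σ(broken) = 2×338 + 10×406 + 2×353 + 2×468 + 1×D = 6378 + D
Σ(formed) = 2×338 + 8×406 + 2×782 + 4×468 = 7360
ΔH = Σ(broken) − Σ(formed) = (6378 + D) − (7360) = −982 + D
Setting this equal to −468 kJ gives D = 514 kJ/mol.

D(O=O) ≈ 514 kJ/mol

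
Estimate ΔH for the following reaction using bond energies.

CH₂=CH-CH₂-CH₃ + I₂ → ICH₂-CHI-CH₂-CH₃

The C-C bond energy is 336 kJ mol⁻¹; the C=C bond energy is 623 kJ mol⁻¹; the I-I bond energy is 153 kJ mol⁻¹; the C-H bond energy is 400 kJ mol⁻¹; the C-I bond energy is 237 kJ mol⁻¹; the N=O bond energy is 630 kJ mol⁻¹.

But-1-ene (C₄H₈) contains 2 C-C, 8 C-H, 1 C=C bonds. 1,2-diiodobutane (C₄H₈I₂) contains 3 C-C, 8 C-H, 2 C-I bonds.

ΔH ≈ −34 kJ

Bonds broken (reactants):
  C-C: 2 × 336 = 672
  C-H: 8 × 400 = 3200
  C=C: 1 × 623 = 623
  I-I: 1 × 153 = 153
  Σ(broken) = 4648 kJ
Bonds formed (products):
  C-C: 3 × 336 = 1008
  C-H: 8 × 400 = 3200
  C-I: 2 × 237 = 474
  Σ(formed) = 4682 kJ
ΔH = Σ(broken) − Σ(formed) = 4648 − 4682 = −34 kJ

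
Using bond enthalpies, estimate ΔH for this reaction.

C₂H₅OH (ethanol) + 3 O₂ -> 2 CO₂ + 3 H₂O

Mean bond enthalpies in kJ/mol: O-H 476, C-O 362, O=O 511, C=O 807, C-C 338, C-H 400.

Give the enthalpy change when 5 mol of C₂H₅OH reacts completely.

Bonds broken (reactants):
  C-C: 1 × 338 = 338
  C-H: 5 × 400 = 2000
  C-O: 1 × 362 = 362
  O-H: 1 × 476 = 476
  O=O: 3 × 511 = 1533
  Σ(broken) = 4709 kJ
Bonds formed (products):
  C=O: 4 × 807 = 3228
  O-H: 6 × 476 = 2856
  Σ(formed) = 6084 kJ
ΔH = Σ(broken) − Σ(formed) = 4709 − 6084 = −1375 kJ
For 5× the reaction as written: 5 × (−1375) = −6875 kJ

ΔH = −6875 kJ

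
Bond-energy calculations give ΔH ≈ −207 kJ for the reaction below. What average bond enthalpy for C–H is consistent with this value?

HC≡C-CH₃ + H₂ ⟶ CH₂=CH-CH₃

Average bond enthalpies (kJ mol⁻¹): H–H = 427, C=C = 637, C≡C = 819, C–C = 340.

D(C–H) ≈ 408 kJ/mol

Let D be the C–H bond energy.
Σ(broken) = 1×819 + 1×340 + 4×D + 1×427 = 1586 + 4D
Σ(formed) = 1×340 + 6×D + 1×637 = 977 + 6D
ΔH = Σ(broken) − Σ(formed) = (1586 + 4D) − (977 + 6D) = +609 − 2D
Setting this equal to −207 kJ gives 2D = 816, so D = 408 kJ/mol.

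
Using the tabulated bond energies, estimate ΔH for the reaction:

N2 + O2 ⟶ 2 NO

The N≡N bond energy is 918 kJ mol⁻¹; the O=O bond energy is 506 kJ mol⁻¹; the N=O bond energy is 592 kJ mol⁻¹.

Bonds broken (reactants):
  N≡N: 1 × 918 = 918
  O=O: 1 × 506 = 506
  Σ(broken) = 1424 kJ
Bonds formed (products):
  N=O: 2 × 592 = 1184
  Σ(formed) = 1184 kJ
ΔH = Σ(broken) − Σ(formed) = 1424 − 1184 = +240 kJ

ΔH ≈ +240 kJ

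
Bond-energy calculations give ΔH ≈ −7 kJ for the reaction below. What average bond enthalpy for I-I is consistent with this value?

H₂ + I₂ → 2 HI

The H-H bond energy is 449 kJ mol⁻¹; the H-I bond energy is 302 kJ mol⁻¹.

Let D be the I-I bond energy.
Σ(broken) = 1×449 + 1×D = 449 + D
Σ(formed) = 2×302 = 604
ΔH = Σ(broken) − Σ(formed) = (449 + D) − (604) = −155 + D
Setting this equal to −7 kJ gives D = 148 kJ/mol.

D(I-I) ≈ 148 kJ/mol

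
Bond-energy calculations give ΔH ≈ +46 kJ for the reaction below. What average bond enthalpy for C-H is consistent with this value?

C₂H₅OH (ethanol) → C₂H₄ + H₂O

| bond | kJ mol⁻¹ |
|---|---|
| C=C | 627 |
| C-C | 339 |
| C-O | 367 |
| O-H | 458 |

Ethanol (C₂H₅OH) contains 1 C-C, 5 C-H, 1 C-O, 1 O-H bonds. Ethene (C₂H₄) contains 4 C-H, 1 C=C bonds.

D(C-H) ≈ 425 kJ/mol

Let D be the C-H bond energy.
Σ(broken) = 1×339 + 5×D + 1×367 + 1×458 = 1164 + 5D
Σ(formed) = 4×D + 1×627 + 2×458 = 1543 + 4D
ΔH = Σ(broken) − Σ(formed) = (1164 + 5D) − (1543 + 4D) = −379 + D
Setting this equal to +46 kJ gives D = 425 kJ/mol.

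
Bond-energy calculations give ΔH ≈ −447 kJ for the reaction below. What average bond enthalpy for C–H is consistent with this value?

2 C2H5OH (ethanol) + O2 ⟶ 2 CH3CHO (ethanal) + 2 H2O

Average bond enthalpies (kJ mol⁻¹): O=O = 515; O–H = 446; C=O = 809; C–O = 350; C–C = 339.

D(C–H) ≈ 424 kJ/mol

Let D be the C–H bond energy.
Σ(broken) = 2×339 + 10×D + 2×350 + 2×446 + 1×515 = 2785 + 10D
Σ(formed) = 2×339 + 8×D + 2×809 + 4×446 = 4080 + 8D
ΔH = Σ(broken) − Σ(formed) = (2785 + 10D) − (4080 + 8D) = −1295 + 2D
Setting this equal to −447 kJ gives 2D = 848, so D = 424 kJ/mol.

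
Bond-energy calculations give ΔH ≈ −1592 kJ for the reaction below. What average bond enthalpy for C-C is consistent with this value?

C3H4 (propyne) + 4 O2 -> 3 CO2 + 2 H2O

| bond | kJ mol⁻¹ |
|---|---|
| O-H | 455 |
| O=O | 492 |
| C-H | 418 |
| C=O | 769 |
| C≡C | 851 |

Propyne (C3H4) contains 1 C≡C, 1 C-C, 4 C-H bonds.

D(C-C) ≈ 351 kJ/mol

Let D be the C-C bond energy.
Σ(broken) = 1×851 + 1×D + 4×418 + 4×492 = 4491 + D
Σ(formed) = 6×769 + 4×455 = 6434
ΔH = Σ(broken) − Σ(formed) = (4491 + D) − (6434) = −1943 + D
Setting this equal to −1592 kJ gives D = 351 kJ/mol.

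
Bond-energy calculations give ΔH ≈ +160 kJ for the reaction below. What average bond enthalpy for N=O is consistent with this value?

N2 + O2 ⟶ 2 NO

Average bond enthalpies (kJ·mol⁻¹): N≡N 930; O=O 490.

D(N=O) ≈ 630 kJ/mol

Let D be the N=O bond energy.
Σ(broken) = 1×930 + 1×490 = 1420
Σ(formed) = 2×D = 2D
ΔH = Σ(broken) − Σ(formed) = (1420) − (2D) = +1420 − 2D
Setting this equal to +160 kJ gives 2D = 1260, so D = 630 kJ/mol.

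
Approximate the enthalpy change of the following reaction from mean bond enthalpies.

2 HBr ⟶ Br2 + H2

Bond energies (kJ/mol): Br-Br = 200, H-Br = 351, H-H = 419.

Bonds broken (reactants):
  H-Br: 2 × 351 = 702
  Σ(broken) = 702 kJ
Bonds formed (products):
  Br-Br: 1 × 200 = 200
  H-H: 1 × 419 = 419
  Σ(formed) = 619 kJ
ΔH = Σ(broken) − Σ(formed) = 702 − 619 = +83 kJ

ΔH ≈ +83 kJ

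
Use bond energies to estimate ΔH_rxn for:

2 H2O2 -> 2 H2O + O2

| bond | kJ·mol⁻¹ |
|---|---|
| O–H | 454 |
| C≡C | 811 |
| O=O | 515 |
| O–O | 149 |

Bonds broken (reactants):
  O–H: 4 × 454 = 1816
  O–O: 2 × 149 = 298
  Σ(broken) = 2114 kJ
Bonds formed (products):
  O–H: 4 × 454 = 1816
  O=O: 1 × 515 = 515
  Σ(formed) = 2331 kJ
ΔH = Σ(broken) − Σ(formed) = 2114 − 2331 = −217 kJ

ΔH ≈ −217 kJ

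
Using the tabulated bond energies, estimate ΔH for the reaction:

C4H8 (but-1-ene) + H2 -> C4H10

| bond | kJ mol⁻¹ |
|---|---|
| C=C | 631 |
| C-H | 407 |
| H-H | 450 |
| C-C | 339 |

ΔH ≈ −72 kJ

Bonds broken (reactants):
  C-C: 2 × 339 = 678
  C-H: 8 × 407 = 3256
  C=C: 1 × 631 = 631
  H-H: 1 × 450 = 450
  Σ(broken) = 5015 kJ
Bonds formed (products):
  C-C: 3 × 339 = 1017
  C-H: 10 × 407 = 4070
  Σ(formed) = 5087 kJ
ΔH = Σ(broken) − Σ(formed) = 5015 − 5087 = −72 kJ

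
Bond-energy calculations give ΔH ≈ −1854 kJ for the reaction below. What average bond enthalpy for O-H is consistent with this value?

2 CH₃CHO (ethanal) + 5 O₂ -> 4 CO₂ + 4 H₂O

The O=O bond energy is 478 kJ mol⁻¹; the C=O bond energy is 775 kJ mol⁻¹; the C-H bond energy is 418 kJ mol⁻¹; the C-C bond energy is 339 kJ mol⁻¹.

D(O-H) ≈ 452 kJ/mol

Let D be the O-H bond energy.
Σ(broken) = 2×339 + 8×418 + 2×775 + 5×478 = 7962
Σ(formed) = 8×775 + 8×D = 6200 + 8D
ΔH = Σ(broken) − Σ(formed) = (7962) − (6200 + 8D) = +1762 − 8D
Setting this equal to −1854 kJ gives 8D = 3616, so D = 452 kJ/mol.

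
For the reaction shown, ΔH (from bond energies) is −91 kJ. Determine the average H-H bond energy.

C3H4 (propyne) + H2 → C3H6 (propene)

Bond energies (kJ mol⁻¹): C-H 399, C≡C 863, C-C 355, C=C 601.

Let D be the H-H bond energy.
Σ(broken) = 1×863 + 1×355 + 4×399 + 1×D = 2814 + D
Σ(formed) = 1×355 + 6×399 + 1×601 = 3350
ΔH = Σ(broken) − Σ(formed) = (2814 + D) − (3350) = −536 + D
Setting this equal to −91 kJ gives D = 445 kJ/mol.

D(H-H) ≈ 445 kJ/mol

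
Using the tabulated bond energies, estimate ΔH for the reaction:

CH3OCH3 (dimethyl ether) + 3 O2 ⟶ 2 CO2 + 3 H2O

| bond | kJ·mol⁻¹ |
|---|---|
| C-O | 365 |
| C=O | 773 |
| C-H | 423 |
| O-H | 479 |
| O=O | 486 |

Bonds broken (reactants):
  C-H: 6 × 423 = 2538
  C-O: 2 × 365 = 730
  O=O: 3 × 486 = 1458
  Σ(broken) = 4726 kJ
Bonds formed (products):
  C=O: 4 × 773 = 3092
  O-H: 6 × 479 = 2874
  Σ(formed) = 5966 kJ
ΔH = Σ(broken) − Σ(formed) = 4726 − 5966 = −1240 kJ

ΔH ≈ −1240 kJ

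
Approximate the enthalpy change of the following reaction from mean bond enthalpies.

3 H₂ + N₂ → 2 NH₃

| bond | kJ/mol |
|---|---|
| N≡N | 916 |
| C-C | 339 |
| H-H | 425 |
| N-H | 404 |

Bonds broken (reactants):
  H-H: 3 × 425 = 1275
  N≡N: 1 × 916 = 916
  Σ(broken) = 2191 kJ
Bonds formed (products):
  N-H: 6 × 404 = 2424
  Σ(formed) = 2424 kJ
ΔH = Σ(broken) − Σ(formed) = 2191 − 2424 = −233 kJ

ΔH ≈ −233 kJ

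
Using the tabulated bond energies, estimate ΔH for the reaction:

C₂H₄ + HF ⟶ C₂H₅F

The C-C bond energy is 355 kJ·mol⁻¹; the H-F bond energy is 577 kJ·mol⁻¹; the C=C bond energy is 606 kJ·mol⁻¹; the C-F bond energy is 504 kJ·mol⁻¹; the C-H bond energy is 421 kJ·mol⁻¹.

Bonds broken (reactants):
  C-H: 4 × 421 = 1684
  C=C: 1 × 606 = 606
  H-F: 1 × 577 = 577
  Σ(broken) = 2867 kJ
Bonds formed (products):
  C-C: 1 × 355 = 355
  C-F: 1 × 504 = 504
  C-H: 5 × 421 = 2105
  Σ(formed) = 2964 kJ
ΔH = Σ(broken) − Σ(formed) = 2867 − 2964 = −97 kJ

ΔH ≈ −97 kJ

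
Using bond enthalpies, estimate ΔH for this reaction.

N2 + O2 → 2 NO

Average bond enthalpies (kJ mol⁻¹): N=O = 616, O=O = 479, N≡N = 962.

ΔH ≈ +209 kJ

Bonds broken (reactants):
  N≡N: 1 × 962 = 962
  O=O: 1 × 479 = 479
  Σ(broken) = 1441 kJ
Bonds formed (products):
  N=O: 2 × 616 = 1232
  Σ(formed) = 1232 kJ
ΔH = Σ(broken) − Σ(formed) = 1441 − 1232 = +209 kJ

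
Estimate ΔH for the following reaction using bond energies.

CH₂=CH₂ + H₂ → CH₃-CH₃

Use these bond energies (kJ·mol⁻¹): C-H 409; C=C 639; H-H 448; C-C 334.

Bonds broken (reactants):
  C-H: 4 × 409 = 1636
  C=C: 1 × 639 = 639
  H-H: 1 × 448 = 448
  Σ(broken) = 2723 kJ
Bonds formed (products):
  C-C: 1 × 334 = 334
  C-H: 6 × 409 = 2454
  Σ(formed) = 2788 kJ
ΔH = Σ(broken) − Σ(formed) = 2723 − 2788 = −65 kJ

ΔH ≈ −65 kJ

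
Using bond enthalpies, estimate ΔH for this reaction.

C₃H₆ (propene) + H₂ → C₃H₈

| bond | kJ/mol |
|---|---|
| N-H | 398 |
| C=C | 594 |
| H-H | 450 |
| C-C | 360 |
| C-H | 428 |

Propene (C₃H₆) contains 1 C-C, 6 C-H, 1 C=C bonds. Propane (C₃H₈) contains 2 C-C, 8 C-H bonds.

Bonds broken (reactants):
  C-C: 1 × 360 = 360
  C-H: 6 × 428 = 2568
  C=C: 1 × 594 = 594
  H-H: 1 × 450 = 450
  Σ(broken) = 3972 kJ
Bonds formed (products):
  C-C: 2 × 360 = 720
  C-H: 8 × 428 = 3424
  Σ(formed) = 4144 kJ
ΔH = Σ(broken) − Σ(formed) = 3972 − 4144 = −172 kJ

ΔH ≈ −172 kJ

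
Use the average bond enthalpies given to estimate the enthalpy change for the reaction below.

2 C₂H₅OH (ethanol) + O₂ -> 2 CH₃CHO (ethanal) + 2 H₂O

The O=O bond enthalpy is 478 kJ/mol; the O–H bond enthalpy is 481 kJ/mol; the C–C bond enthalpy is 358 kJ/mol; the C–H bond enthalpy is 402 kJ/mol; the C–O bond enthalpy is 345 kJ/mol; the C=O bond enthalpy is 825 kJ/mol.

ΔH ≈ −640 kJ

Bonds broken (reactants):
  C–C: 2 × 358 = 716
  C–H: 10 × 402 = 4020
  C–O: 2 × 345 = 690
  O–H: 2 × 481 = 962
  O=O: 1 × 478 = 478
  Σ(broken) = 6866 kJ
Bonds formed (products):
  C–C: 2 × 358 = 716
  C–H: 8 × 402 = 3216
  C=O: 2 × 825 = 1650
  O–H: 4 × 481 = 1924
  Σ(formed) = 7506 kJ
ΔH = Σ(broken) − Σ(formed) = 6866 − 7506 = −640 kJ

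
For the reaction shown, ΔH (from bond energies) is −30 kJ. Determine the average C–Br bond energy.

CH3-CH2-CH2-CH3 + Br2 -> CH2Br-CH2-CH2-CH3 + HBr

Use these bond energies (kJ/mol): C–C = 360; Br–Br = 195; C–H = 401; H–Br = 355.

Let D be the C–Br bond energy.
Σ(broken) = 1×195 + 3×360 + 10×401 = 5285
Σ(formed) = 1×D + 3×360 + 9×401 + 1×355 = 5044 + D
ΔH = Σ(broken) − Σ(formed) = (5285) − (5044 + D) = +241 − D
Setting this equal to −30 kJ gives D = 271 kJ/mol.

D(C–Br) ≈ 271 kJ/mol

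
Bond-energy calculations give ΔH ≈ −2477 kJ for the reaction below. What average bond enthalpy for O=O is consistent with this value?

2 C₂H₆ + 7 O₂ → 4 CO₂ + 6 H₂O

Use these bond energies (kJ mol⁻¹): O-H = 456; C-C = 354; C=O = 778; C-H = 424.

Let D be the O=O bond energy.
Σ(broken) = 2×354 + 12×424 + 7×D = 5796 + 7D
Σ(formed) = 8×778 + 12×456 = 11696
ΔH = Σ(broken) − Σ(formed) = (5796 + 7D) − (11696) = −5900 + 7D
Setting this equal to −2477 kJ gives 7D = 3423, so D = 489 kJ/mol.

D(O=O) ≈ 489 kJ/mol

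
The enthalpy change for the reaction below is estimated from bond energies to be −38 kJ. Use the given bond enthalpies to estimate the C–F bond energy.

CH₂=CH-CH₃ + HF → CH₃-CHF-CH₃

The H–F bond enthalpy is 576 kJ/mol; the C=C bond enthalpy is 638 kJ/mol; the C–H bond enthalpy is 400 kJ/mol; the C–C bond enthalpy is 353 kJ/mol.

D(C–F) ≈ 499 kJ/mol

Let D be the C–F bond energy.
Σ(broken) = 1×353 + 6×400 + 1×638 + 1×576 = 3967
Σ(formed) = 2×353 + 1×D + 7×400 = 3506 + D
ΔH = Σ(broken) − Σ(formed) = (3967) − (3506 + D) = +461 − D
Setting this equal to −38 kJ gives D = 499 kJ/mol.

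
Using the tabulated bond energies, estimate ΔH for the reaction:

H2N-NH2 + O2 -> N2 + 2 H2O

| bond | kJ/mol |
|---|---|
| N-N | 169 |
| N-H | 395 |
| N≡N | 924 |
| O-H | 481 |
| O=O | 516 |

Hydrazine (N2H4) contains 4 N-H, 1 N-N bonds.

ΔH ≈ −583 kJ

Bonds broken (reactants):
  N-H: 4 × 395 = 1580
  N-N: 1 × 169 = 169
  O=O: 1 × 516 = 516
  Σ(broken) = 2265 kJ
Bonds formed (products):
  N≡N: 1 × 924 = 924
  O-H: 4 × 481 = 1924
  Σ(formed) = 2848 kJ
ΔH = Σ(broken) − Σ(formed) = 2265 − 2848 = −583 kJ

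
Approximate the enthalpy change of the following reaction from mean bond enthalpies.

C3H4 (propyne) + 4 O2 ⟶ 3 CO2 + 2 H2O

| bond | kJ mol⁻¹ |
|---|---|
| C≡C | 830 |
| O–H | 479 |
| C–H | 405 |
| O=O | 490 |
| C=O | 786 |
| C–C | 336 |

ΔH ≈ −1886 kJ

Bonds broken (reactants):
  C≡C: 1 × 830 = 830
  C–C: 1 × 336 = 336
  C–H: 4 × 405 = 1620
  O=O: 4 × 490 = 1960
  Σ(broken) = 4746 kJ
Bonds formed (products):
  C=O: 6 × 786 = 4716
  O–H: 4 × 479 = 1916
  Σ(formed) = 6632 kJ
ΔH = Σ(broken) − Σ(formed) = 4746 − 6632 = −1886 kJ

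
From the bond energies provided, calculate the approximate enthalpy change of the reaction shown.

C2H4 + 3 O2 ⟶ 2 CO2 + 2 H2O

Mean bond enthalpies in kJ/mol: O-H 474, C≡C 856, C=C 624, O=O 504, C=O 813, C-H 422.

Bonds broken (reactants):
  C-H: 4 × 422 = 1688
  C=C: 1 × 624 = 624
  O=O: 3 × 504 = 1512
  Σ(broken) = 3824 kJ
Bonds formed (products):
  C=O: 4 × 813 = 3252
  O-H: 4 × 474 = 1896
  Σ(formed) = 5148 kJ
ΔH = Σ(broken) − Σ(formed) = 3824 − 5148 = −1324 kJ

ΔH ≈ −1324 kJ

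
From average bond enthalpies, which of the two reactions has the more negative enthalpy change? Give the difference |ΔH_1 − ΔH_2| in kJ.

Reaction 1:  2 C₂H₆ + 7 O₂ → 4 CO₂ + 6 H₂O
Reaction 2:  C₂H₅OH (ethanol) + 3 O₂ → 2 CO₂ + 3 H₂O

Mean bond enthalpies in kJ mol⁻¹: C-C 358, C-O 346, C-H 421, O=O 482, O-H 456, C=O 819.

Reaction 1, by 1581 kJ

Reaction 1:
  Bonds broken (reactants):
    C-C: 2 × 358 = 716
    C-H: 12 × 421 = 5052
    O=O: 7 × 482 = 3374
    Σ(broken) = 9142 kJ
  Bonds formed (products):
    C=O: 8 × 819 = 6552
    O-H: 12 × 456 = 5472
    Σ(formed) = 12024 kJ
  ΔH_1 = 9142 − 12024 = −2882 kJ
Reaction 2:
  Bonds broken (reactants):
    C-C: 1 × 358 = 358
    C-H: 5 × 421 = 2105
    C-O: 1 × 346 = 346
    O-H: 1 × 456 = 456
    O=O: 3 × 482 = 1446
    Σ(broken) = 4711 kJ
  Bonds formed (products):
    C=O: 4 × 819 = 3276
    O-H: 6 × 456 = 2736
    Σ(formed) = 6012 kJ
  ΔH_2 = 4711 − 6012 = −1301 kJ
ΔH_1 − ΔH_2 = −1581 kJ, so reaction 1 has the more negative ΔH; |ΔH_1 − ΔH_2| = 1581 kJ.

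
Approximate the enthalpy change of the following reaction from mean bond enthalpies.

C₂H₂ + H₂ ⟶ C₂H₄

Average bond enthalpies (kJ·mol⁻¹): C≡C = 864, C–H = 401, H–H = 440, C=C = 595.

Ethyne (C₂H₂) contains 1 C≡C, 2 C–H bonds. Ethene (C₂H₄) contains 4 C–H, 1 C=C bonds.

Bonds broken (reactants):
  C≡C: 1 × 864 = 864
  C–H: 2 × 401 = 802
  H–H: 1 × 440 = 440
  Σ(broken) = 2106 kJ
Bonds formed (products):
  C–H: 4 × 401 = 1604
  C=C: 1 × 595 = 595
  Σ(formed) = 2199 kJ
ΔH = Σ(broken) − Σ(formed) = 2106 − 2199 = −93 kJ

ΔH ≈ −93 kJ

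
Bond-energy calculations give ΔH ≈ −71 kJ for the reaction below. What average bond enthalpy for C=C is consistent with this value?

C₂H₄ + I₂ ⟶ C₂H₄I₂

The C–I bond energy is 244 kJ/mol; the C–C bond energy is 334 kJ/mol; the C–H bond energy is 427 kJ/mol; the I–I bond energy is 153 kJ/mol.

Let D be the C=C bond energy.
Σ(broken) = 4×427 + 1×D + 1×153 = 1861 + D
Σ(formed) = 1×334 + 4×427 + 2×244 = 2530
ΔH = Σ(broken) − Σ(formed) = (1861 + D) − (2530) = −669 + D
Setting this equal to −71 kJ gives D = 598 kJ/mol.

D(C=C) ≈ 598 kJ/mol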